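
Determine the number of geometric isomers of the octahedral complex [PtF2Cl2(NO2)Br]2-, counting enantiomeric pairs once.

An octahedron has six vertices in three trans pairs; every non-trans pair is cis.
Systematic placement gives 6 geometric isomers: F cis, Cl cis (3 arrangements, 2 chiral); F trans, Cl cis; F cis, Cl trans; F trans, Cl trans.

6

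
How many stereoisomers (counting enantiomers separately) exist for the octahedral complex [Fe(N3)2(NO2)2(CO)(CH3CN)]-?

8

An octahedron has six vertices in three trans pairs; every non-trans pair is cis.
There are 6 geometric isomers: N3 trans, NO2 trans; N3 cis, NO2 cis (3 arrangements, 2 chiral); N3 cis, NO2 trans; N3 trans, NO2 cis.
Of these, 2 lack any improper symmetry element and so occur as enantiomeric pairs, giving 6 + 2 = 8 stereoisomers in total.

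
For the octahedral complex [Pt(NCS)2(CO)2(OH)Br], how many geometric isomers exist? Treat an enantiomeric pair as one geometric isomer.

6

The six octahedral sites form three mutually perpendicular trans pairs.
There are 6 geometric isomers: NCS cis, CO cis (3 arrangements, 2 chiral); NCS trans, CO cis; NCS cis, CO trans; NCS trans, CO trans.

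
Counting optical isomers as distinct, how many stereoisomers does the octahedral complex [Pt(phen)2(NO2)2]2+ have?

3

The six octahedral sites form three mutually perpendicular trans pairs.
Each phen is bidentate and must span two cis positions.
There are 2 geometric isomers: NO2 trans; NO2 cis (chiral).
One of these lacks any improper symmetry element and so occurs as an enantiomeric pair, giving 2 + 1 = 3 stereoisomers in total.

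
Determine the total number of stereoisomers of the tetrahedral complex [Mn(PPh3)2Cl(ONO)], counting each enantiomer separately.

All four vertices of a tetrahedron are equivalent and mutually adjacent, so cis/trans isomerism cannot arise.
Only one geometric arrangement is possible.

1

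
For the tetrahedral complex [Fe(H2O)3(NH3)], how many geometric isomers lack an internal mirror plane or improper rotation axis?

0

In a tetrahedral complex all four positions are equivalent and every pair of ligands is adjacent — there is no cis/trans distinction.
Only one geometric arrangement is possible.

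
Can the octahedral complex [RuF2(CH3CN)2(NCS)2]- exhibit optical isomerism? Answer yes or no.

In an octahedral complex each vertex has one trans partner and four cis neighbours.
Systematic placement gives 5 geometric isomers: F trans, CH3CN trans, NCS trans; F cis, CH3CN trans, NCS cis; F cis, CH3CN cis, NCS trans; F cis, CH3CN cis, NCS cis (chiral); F trans, CH3CN cis, NCS cis.
One of these lacks any improper symmetry element and so occurs as an enantiomeric pair, giving 5 + 1 = 6 stereoisomers in total.

yes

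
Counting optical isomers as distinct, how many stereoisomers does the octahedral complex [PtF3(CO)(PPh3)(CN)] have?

5

Working through the distinct placements yields 4 geometric isomers: F mer (3 arrangements); F fac (chiral).
One of these lacks any improper symmetry element and so occurs as an enantiomeric pair, giving 4 + 1 = 5 stereoisomers in total.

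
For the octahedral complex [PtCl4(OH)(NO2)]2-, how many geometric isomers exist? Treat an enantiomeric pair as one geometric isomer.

2

The six octahedral sites form three mutually perpendicular trans pairs.
There are 2 geometric isomers: OH and NO2 mutually trans; OH and NO2 mutually cis.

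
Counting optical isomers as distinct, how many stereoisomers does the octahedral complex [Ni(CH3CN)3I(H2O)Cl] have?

5

An octahedron has six vertices in three trans pairs; every non-trans pair is cis.
The distinct arrangements are (4 in all): CH3CN mer (3 arrangements); CH3CN fac (chiral).
One of these lacks any improper symmetry element and so occurs as an enantiomeric pair, giving 4 + 1 = 5 stereoisomers in total.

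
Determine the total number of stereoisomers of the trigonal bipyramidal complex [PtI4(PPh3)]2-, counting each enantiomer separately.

2

The distinct arrangements are (2 in all): PPh3 equatorial; PPh3 axial.
Each arrangement has an internal mirror plane or centre of symmetry, so none is chiral.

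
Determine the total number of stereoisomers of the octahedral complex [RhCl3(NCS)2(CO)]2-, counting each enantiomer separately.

3

An octahedron has six vertices in three trans pairs; every non-trans pair is cis.
There are 3 geometric isomers: Cl mer, NCS trans; Cl fac, NCS cis; Cl mer, NCS cis.
Each arrangement has an internal mirror plane or centre of symmetry, so none is chiral.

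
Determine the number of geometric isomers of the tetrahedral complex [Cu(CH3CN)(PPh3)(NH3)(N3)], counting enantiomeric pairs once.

1

All four vertices of a tetrahedron are equivalent and mutually adjacent, so cis/trans isomerism cannot arise.
Only one geometric arrangement is possible; it has no improper symmetry element, so it exists as a pair of enantiomers (2 stereoisomers).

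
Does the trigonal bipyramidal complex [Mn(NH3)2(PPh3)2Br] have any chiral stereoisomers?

yes

A trigonal bipyramid has two axial and three equatorial sites, which are chemically inequivalent.
Exhaustive case analysis gives 5 geometric isomers.
One of these lacks any improper symmetry element and so occurs as an enantiomeric pair, giving 5 + 1 = 6 stereoisomers in total.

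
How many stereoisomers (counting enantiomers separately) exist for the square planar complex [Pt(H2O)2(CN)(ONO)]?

2

In a square planar complex each vertex has one trans partner and two cis neighbours.
There are 2 geometric isomers: H2O cis; H2O trans.
Each arrangement has an internal mirror plane or centre of symmetry, so none is chiral.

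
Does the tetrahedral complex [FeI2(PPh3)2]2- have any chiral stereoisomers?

no

Only one geometric arrangement is possible.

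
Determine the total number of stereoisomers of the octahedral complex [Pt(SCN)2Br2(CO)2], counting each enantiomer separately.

6

The distinct arrangements are (5 in all): SCN trans, Br trans, CO trans; SCN cis, Br trans, CO cis; SCN trans, Br cis, CO cis; SCN cis, Br cis, CO cis (chiral); SCN cis, Br cis, CO trans.
One of these lacks any improper symmetry element and so occurs as an enantiomeric pair, giving 5 + 1 = 6 stereoisomers in total.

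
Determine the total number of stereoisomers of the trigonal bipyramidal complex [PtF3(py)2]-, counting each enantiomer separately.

In a trigonal bipyramid the two axial positions differ from the three equatorial ones.
Systematic placement gives 3 geometric isomers: py both equatorial; py one axial, one equatorial; py both axial.
Each arrangement has an internal mirror plane or centre of symmetry, so none is chiral.

3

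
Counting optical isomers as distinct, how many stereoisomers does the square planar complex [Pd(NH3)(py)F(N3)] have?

A square has two trans pairs of vertices; adjacent vertices are cis.
Systematic placement gives 3 geometric isomers: (F/NH3 trans, N3/py trans); (F/py trans, N3/NH3 trans); (F/N3 trans, NH3/py trans).
Each arrangement has an internal mirror plane or centre of symmetry, so none is chiral.

3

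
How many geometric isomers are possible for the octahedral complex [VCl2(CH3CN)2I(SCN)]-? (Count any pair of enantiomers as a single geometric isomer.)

The six octahedral sites form three mutually perpendicular trans pairs.
Working through the distinct placements yields 6 geometric isomers: Cl trans, CH3CN trans; Cl cis, CH3CN trans; Cl cis, CH3CN cis (3 arrangements, 2 chiral); Cl trans, CH3CN cis.

6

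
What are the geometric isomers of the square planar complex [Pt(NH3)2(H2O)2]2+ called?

Working through the distinct placements yields 2 geometric isomers: NH3 cis; NH3 trans.

cis and trans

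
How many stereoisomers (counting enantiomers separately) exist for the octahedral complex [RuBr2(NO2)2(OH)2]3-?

An octahedron has six vertices in three trans pairs; every non-trans pair is cis.
There are 5 geometric isomers: Br trans, NO2 trans, OH trans; Br trans, NO2 cis, OH cis; Br cis, NO2 cis, OH trans; Br cis, NO2 cis, OH cis (chiral); Br cis, NO2 trans, OH cis.
One of these lacks any improper symmetry element and so occurs as an enantiomeric pair, giving 5 + 1 = 6 stereoisomers in total.

6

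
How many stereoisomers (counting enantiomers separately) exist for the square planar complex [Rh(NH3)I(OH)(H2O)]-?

In a square planar complex each vertex has one trans partner and two cis neighbours.
Working through the distinct placements yields 3 geometric isomers: (H2O/NH3 trans, I/OH trans); (H2O/OH trans, I/NH3 trans); (H2O/I trans, NH3/OH trans).
Each arrangement has an internal mirror plane or centre of symmetry, so none is chiral.

3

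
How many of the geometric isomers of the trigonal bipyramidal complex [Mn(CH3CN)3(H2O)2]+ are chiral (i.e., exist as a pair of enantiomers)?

Systematic placement gives 3 geometric isomers: H2O both equatorial; H2O one axial, one equatorial; H2O both axial.
Each arrangement has an internal mirror plane or centre of symmetry, so none is chiral.

0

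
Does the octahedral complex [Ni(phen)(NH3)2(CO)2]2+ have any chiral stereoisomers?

An octahedron has six vertices in three trans pairs; every non-trans pair is cis.
Each phen is bidentate and must span two cis positions.
There are 3 geometric isomers: NH3 cis, CO trans; NH3 cis, CO cis (chiral); NH3 trans, CO cis.
One of these lacks any improper symmetry element and so occurs as an enantiomeric pair, giving 3 + 1 = 4 stereoisomers in total.

yes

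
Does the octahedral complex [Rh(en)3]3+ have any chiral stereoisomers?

In an octahedral complex each vertex has one trans partner and four cis neighbours.
Each en is bidentate and must span two cis positions.
Only one geometric arrangement is possible; it has no improper symmetry element, so it exists as a pair of enantiomers (2 stereoisomers).

yes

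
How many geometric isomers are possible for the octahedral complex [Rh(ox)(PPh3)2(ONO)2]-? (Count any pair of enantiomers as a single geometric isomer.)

3

In an octahedral complex each vertex has one trans partner and four cis neighbours.
Each ox is bidentate and must span two cis positions.
The distinct arrangements are (3 in all): PPh3 cis, ONO trans; PPh3 cis, ONO cis (chiral); PPh3 trans, ONO cis.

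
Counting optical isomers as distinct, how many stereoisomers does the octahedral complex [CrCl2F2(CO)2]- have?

In an octahedral complex each vertex has one trans partner and four cis neighbours.
The distinct arrangements are (5 in all): Cl trans, F trans, CO trans; Cl cis, F cis, CO trans; Cl cis, F trans, CO cis; Cl cis, F cis, CO cis (chiral); Cl trans, F cis, CO cis.
One of these lacks any improper symmetry element and so occurs as an enantiomeric pair, giving 5 + 1 = 6 stereoisomers in total.

6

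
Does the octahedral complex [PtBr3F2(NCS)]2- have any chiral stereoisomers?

no

In an octahedral complex each vertex has one trans partner and four cis neighbours.
The distinct arrangements are (3 in all): Br mer, F cis; Br mer, F trans; Br fac, F cis.
Each arrangement has an internal mirror plane or centre of symmetry, so none is chiral.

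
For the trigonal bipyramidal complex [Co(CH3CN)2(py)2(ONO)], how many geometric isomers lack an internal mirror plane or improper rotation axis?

1

Exhaustive case analysis gives 5 geometric isomers.
One of these lacks any improper symmetry element and so occurs as an enantiomeric pair, giving 5 + 1 = 6 stereoisomers in total.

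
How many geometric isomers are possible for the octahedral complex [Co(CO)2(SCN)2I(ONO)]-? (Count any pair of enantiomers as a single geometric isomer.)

6

In an octahedral complex each vertex has one trans partner and four cis neighbours.
Systematic placement gives 6 geometric isomers: CO trans, SCN trans; CO trans, SCN cis; CO cis, SCN trans; CO cis, SCN cis (3 arrangements, 2 chiral).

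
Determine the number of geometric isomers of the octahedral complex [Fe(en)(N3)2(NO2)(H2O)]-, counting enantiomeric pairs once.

4

An octahedron has six vertices in three trans pairs; every non-trans pair is cis.
Each en is bidentate and must span two cis positions.
The distinct arrangements are (4 in all): N3 cis (3 arrangements, 2 chiral); N3 trans.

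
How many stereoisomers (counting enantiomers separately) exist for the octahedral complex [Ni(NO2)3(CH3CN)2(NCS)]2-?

Working through the distinct placements yields 3 geometric isomers: NO2 mer, CH3CN trans; NO2 mer, CH3CN cis; NO2 fac, CH3CN cis.
Each arrangement has an internal mirror plane or centre of symmetry, so none is chiral.

3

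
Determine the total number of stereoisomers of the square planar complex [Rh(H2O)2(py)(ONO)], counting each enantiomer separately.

There are 2 geometric isomers: H2O cis; H2O trans.
Each arrangement has an internal mirror plane or centre of symmetry, so none is chiral.

2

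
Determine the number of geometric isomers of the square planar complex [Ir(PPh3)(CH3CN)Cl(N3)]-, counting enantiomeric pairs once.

In a square planar complex each vertex has one trans partner and two cis neighbours.
Systematic placement gives 3 geometric isomers: (CH3CN/N3 trans, Cl/PPh3 trans); (CH3CN/PPh3 trans, Cl/N3 trans); (CH3CN/Cl trans, N3/PPh3 trans).

3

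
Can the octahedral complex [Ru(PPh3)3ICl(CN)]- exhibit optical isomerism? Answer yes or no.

In an octahedral complex each vertex has one trans partner and four cis neighbours.
Working through the distinct placements yields 4 geometric isomers: PPh3 mer (3 arrangements); PPh3 fac (chiral).
One of these lacks any improper symmetry element and so occurs as an enantiomeric pair, giving 4 + 1 = 5 stereoisomers in total.

yes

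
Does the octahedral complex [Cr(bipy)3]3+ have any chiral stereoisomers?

yes

The six octahedral sites form three mutually perpendicular trans pairs.
Each bipy is bidentate and must span two cis positions.
Only one geometric arrangement is possible; it has no improper symmetry element, so it exists as a pair of enantiomers (2 stereoisomers).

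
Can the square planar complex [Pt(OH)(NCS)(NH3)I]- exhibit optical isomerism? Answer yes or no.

A square has two trans pairs of vertices; adjacent vertices are cis.
Working through the distinct placements yields 3 geometric isomers: (I/NH3 trans, NCS/OH trans); (I/OH trans, NCS/NH3 trans); (I/NCS trans, NH3/OH trans).
Each arrangement has an internal mirror plane or centre of symmetry, so none is chiral.

no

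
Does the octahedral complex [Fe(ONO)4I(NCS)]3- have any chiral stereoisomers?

An octahedron has six vertices in three trans pairs; every non-trans pair is cis.
Systematic placement gives 2 geometric isomers: I and NCS mutually trans; I and NCS mutually cis.
Each arrangement has an internal mirror plane or centre of symmetry, so none is chiral.

no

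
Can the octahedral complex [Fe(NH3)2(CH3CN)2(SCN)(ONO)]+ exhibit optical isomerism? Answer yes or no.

An octahedron has six vertices in three trans pairs; every non-trans pair is cis.
The distinct arrangements are (6 in all): NH3 trans, CH3CN trans; NH3 cis, CH3CN trans; NH3 cis, CH3CN cis (3 arrangements, 2 chiral); NH3 trans, CH3CN cis.
Of these, 2 lack any improper symmetry element and so occur as enantiomeric pairs, giving 6 + 2 = 8 stereoisomers in total.

yes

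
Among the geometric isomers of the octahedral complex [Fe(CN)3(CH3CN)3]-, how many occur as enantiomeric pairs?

0

In an octahedral complex each vertex has one trans partner and four cis neighbours.
Systematic placement gives 2 geometric isomers: CN mer; CN fac.
Each arrangement has an internal mirror plane or centre of symmetry, so none is chiral.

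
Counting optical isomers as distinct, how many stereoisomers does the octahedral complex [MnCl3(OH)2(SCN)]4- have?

The six octahedral sites form three mutually perpendicular trans pairs.
There are 3 geometric isomers: Cl mer, OH cis; Cl mer, OH trans; Cl fac, OH cis.
Each arrangement has an internal mirror plane or centre of symmetry, so none is chiral.

3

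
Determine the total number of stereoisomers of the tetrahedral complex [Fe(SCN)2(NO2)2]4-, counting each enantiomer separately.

All four vertices of a tetrahedron are equivalent and mutually adjacent, so cis/trans isomerism cannot arise.
Only one geometric arrangement is possible.

1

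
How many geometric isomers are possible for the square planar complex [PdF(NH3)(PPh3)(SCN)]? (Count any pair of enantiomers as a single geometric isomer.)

In a square planar complex each vertex has one trans partner and two cis neighbours.
There are 3 geometric isomers: (F/PPh3 trans, NH3/SCN trans); (F/SCN trans, NH3/PPh3 trans); (F/NH3 trans, PPh3/SCN trans).

3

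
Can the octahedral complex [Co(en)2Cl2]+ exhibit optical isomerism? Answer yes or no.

yes

Each en is bidentate and must span two cis positions.
There are 2 geometric isomers: Cl trans; Cl cis (chiral).
One of these lacks any improper symmetry element and so occurs as an enantiomeric pair, giving 2 + 1 = 3 stereoisomers in total.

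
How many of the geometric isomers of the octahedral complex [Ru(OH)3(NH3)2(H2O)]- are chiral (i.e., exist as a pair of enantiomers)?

In an octahedral complex each vertex has one trans partner and four cis neighbours.
The distinct arrangements are (3 in all): OH mer, NH3 cis; OH mer, NH3 trans; OH fac, NH3 cis.
Each arrangement has an internal mirror plane or centre of symmetry, so none is chiral.

0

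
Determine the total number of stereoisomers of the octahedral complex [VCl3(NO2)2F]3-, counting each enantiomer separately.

The six octahedral sites form three mutually perpendicular trans pairs.
Systematic placement gives 3 geometric isomers: Cl mer, NO2 trans; Cl mer, NO2 cis; Cl fac, NO2 cis.
Each arrangement has an internal mirror plane or centre of symmetry, so none is chiral.

3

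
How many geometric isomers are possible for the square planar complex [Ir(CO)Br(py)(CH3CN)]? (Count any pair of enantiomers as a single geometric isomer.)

The distinct arrangements are (3 in all): (Br/CO trans, CH3CN/py trans); (Br/py trans, CH3CN/CO trans); (Br/CH3CN trans, CO/py trans).

3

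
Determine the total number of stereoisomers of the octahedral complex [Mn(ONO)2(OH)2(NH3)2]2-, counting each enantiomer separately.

Systematic placement gives 5 geometric isomers: ONO trans, OH trans, NH3 trans; ONO cis, OH cis, NH3 trans; ONO trans, OH cis, NH3 cis; ONO cis, OH cis, NH3 cis (chiral); ONO cis, OH trans, NH3 cis.
One of these lacks any improper symmetry element and so occurs as an enantiomeric pair, giving 5 + 1 = 6 stereoisomers in total.

6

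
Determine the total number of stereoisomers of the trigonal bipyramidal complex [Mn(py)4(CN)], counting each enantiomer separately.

A trigonal bipyramid has two axial and three equatorial sites, which are chemically inequivalent.
Systematic placement gives 2 geometric isomers: CN axial; CN equatorial.
Each arrangement has an internal mirror plane or centre of symmetry, so none is chiral.

2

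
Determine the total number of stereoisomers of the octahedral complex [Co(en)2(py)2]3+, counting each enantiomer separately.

3

Each en is bidentate and must span two cis positions.
Systematic placement gives 2 geometric isomers: py trans; py cis (chiral).
One of these lacks any improper symmetry element and so occurs as an enantiomeric pair, giving 2 + 1 = 3 stereoisomers in total.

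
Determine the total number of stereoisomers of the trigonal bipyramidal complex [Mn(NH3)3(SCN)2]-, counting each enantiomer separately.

In a trigonal bipyramid the two axial positions differ from the three equatorial ones.
Systematic placement gives 3 geometric isomers: SCN both equatorial; SCN one axial, one equatorial; SCN both axial.
Each arrangement has an internal mirror plane or centre of symmetry, so none is chiral.

3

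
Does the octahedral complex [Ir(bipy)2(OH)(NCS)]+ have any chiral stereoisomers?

An octahedron has six vertices in three trans pairs; every non-trans pair is cis.
Each bipy is bidentate and must span two cis positions.
The distinct arrangements are (2 in all): OH and NCS mutually trans; OH and NCS mutually cis (chiral).
One of these lacks any improper symmetry element and so occurs as an enantiomeric pair, giving 2 + 1 = 3 stereoisomers in total.

yes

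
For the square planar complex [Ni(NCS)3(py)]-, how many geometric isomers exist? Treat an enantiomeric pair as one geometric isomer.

1

A square has two trans pairs of vertices; adjacent vertices are cis.
Only one geometric arrangement is possible.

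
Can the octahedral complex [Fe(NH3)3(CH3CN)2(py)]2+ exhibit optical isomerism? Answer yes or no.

no

The distinct arrangements are (3 in all): NH3 mer, CH3CN trans; NH3 fac, CH3CN cis; NH3 mer, CH3CN cis.
Each arrangement has an internal mirror plane or centre of symmetry, so none is chiral.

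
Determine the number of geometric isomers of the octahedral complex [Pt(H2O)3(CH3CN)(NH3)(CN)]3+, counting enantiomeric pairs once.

4

In an octahedral complex each vertex has one trans partner and four cis neighbours.
There are 4 geometric isomers: H2O mer (3 arrangements); H2O fac (chiral).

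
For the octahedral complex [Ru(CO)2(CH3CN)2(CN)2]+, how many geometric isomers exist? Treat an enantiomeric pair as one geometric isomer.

Working through the distinct placements yields 5 geometric isomers: CO trans, CH3CN trans, CN trans; CO cis, CH3CN trans, CN cis; CO trans, CH3CN cis, CN cis; CO cis, CH3CN cis, CN cis (chiral); CO cis, CH3CN cis, CN trans.

5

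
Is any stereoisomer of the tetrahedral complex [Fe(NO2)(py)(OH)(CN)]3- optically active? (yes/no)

All four vertices of a tetrahedron are equivalent and mutually adjacent, so cis/trans isomerism cannot arise.
Only one geometric arrangement is possible; it has no improper symmetry element, so it exists as a pair of enantiomers (2 stereoisomers).

yes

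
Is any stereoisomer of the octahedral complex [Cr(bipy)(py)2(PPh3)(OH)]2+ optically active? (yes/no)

An octahedron has six vertices in three trans pairs; every non-trans pair is cis.
Each bipy is bidentate and must span two cis positions.
Working through the distinct placements yields 4 geometric isomers: py cis (3 arrangements, 2 chiral); py trans.
Of these, 2 lack any improper symmetry element and so occur as enantiomeric pairs, giving 4 + 2 = 6 stereoisomers in total.

yes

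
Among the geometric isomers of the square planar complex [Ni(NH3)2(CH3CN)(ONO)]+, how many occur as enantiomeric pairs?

0

A square has two trans pairs of vertices; adjacent vertices are cis.
Working through the distinct placements yields 2 geometric isomers: NH3 cis; NH3 trans.
Each arrangement has an internal mirror plane or centre of symmetry, so none is chiral.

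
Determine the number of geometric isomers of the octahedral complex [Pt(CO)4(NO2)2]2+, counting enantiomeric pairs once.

2

The six octahedral sites form three mutually perpendicular trans pairs.
Systematic placement gives 2 geometric isomers: NO2 trans; NO2 cis.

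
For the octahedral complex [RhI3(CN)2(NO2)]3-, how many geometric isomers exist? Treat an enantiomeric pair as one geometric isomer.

An octahedron has six vertices in three trans pairs; every non-trans pair is cis.
The distinct arrangements are (3 in all): I mer, CN trans; I fac, CN cis; I mer, CN cis.

3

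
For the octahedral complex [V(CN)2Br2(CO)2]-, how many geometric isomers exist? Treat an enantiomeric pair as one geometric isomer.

The six octahedral sites form three mutually perpendicular trans pairs.
Working through the distinct placements yields 5 geometric isomers: CN trans, Br trans, CO trans; CN cis, Br trans, CO cis; CN cis, Br cis, CO trans; CN cis, Br cis, CO cis (chiral); CN trans, Br cis, CO cis.

5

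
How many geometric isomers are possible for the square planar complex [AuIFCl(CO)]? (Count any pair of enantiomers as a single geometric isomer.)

3

A square has two trans pairs of vertices; adjacent vertices are cis.
The distinct arrangements are (3 in all): (CO/F trans, Cl/I trans); (CO/I trans, Cl/F trans); (CO/Cl trans, F/I trans).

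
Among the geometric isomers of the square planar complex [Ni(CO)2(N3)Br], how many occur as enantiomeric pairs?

In a square planar complex each vertex has one trans partner and two cis neighbours.
Systematic placement gives 2 geometric isomers: CO cis; CO trans.
Each arrangement has an internal mirror plane or centre of symmetry, so none is chiral.

0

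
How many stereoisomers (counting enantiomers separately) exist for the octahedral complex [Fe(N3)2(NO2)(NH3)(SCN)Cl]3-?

15

An octahedron has six vertices in three trans pairs; every non-trans pair is cis.
Placing the ligands in turn and identifying arrangements related by rotation or reflection leaves 9 distinct geometric isomers.
Of these, 6 lack any improper symmetry element and so occur as enantiomeric pairs, giving 9 + 6 = 15 stereoisomers in total.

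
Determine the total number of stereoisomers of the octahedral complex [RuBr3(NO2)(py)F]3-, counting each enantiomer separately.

An octahedron has six vertices in three trans pairs; every non-trans pair is cis.
Systematic placement gives 4 geometric isomers: Br mer (3 arrangements); Br fac (chiral).
One of these lacks any improper symmetry element and so occurs as an enantiomeric pair, giving 4 + 1 = 5 stereoisomers in total.

5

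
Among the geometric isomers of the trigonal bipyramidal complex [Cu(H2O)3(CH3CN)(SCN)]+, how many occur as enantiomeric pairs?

In a trigonal bipyramid the two axial positions differ from the three equatorial ones.
The distinct arrangements are (4 in all): CH3CN axial, SCN equatorial; CH3CN axial, SCN axial; CH3CN equatorial, SCN equatorial; CH3CN equatorial, SCN axial.
Each arrangement has an internal mirror plane or centre of symmetry, so none is chiral.

0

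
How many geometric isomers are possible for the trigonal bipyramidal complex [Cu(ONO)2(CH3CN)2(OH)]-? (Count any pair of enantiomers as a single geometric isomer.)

In a trigonal bipyramid the two axial positions differ from the three equatorial ones.
Placing the ligands in turn and identifying arrangements related by rotation or reflection leaves 5 distinct geometric isomers.

5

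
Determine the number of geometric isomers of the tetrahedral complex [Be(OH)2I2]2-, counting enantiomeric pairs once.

In a tetrahedral complex all four positions are equivalent and every pair of ligands is adjacent — there is no cis/trans distinction.
Only one geometric arrangement is possible.

1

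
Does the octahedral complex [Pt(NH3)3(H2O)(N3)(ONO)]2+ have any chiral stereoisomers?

yes

In an octahedral complex each vertex has one trans partner and four cis neighbours.
There are 4 geometric isomers: NH3 mer (3 arrangements); NH3 fac (chiral).
One of these lacks any improper symmetry element and so occurs as an enantiomeric pair, giving 4 + 1 = 5 stereoisomers in total.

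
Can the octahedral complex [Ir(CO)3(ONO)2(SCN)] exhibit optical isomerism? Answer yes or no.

no

The six octahedral sites form three mutually perpendicular trans pairs.
The distinct arrangements are (3 in all): CO mer, ONO cis; CO mer, ONO trans; CO fac, ONO cis.
Each arrangement has an internal mirror plane or centre of symmetry, so none is chiral.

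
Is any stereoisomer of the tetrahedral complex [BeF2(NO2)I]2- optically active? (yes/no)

In a tetrahedral complex all four positions are equivalent and every pair of ligands is adjacent — there is no cis/trans distinction.
Only one geometric arrangement is possible.

no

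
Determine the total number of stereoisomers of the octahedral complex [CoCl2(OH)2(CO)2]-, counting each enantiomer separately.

6

An octahedron has six vertices in three trans pairs; every non-trans pair is cis.
Systematic placement gives 5 geometric isomers: Cl trans, OH trans, CO trans; Cl cis, OH cis, CO trans; Cl cis, OH trans, CO cis; Cl cis, OH cis, CO cis (chiral); Cl trans, OH cis, CO cis.
One of these lacks any improper symmetry element and so occurs as an enantiomeric pair, giving 5 + 1 = 6 stereoisomers in total.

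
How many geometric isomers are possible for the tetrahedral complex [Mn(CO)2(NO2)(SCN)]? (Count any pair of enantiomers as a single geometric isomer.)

1

Only one geometric arrangement is possible.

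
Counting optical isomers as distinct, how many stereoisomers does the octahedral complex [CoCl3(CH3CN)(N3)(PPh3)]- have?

5

Systematic placement gives 4 geometric isomers: Cl mer (3 arrangements); Cl fac (chiral).
One of these lacks any improper symmetry element and so occurs as an enantiomeric pair, giving 4 + 1 = 5 stereoisomers in total.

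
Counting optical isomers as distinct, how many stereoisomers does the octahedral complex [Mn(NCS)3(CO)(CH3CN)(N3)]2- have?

5

In an octahedral complex each vertex has one trans partner and four cis neighbours.
Systematic placement gives 4 geometric isomers: NCS mer (3 arrangements); NCS fac (chiral).
One of these lacks any improper symmetry element and so occurs as an enantiomeric pair, giving 4 + 1 = 5 stereoisomers in total.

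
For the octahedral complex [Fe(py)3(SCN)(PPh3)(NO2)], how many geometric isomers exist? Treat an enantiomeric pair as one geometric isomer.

4

The six octahedral sites form three mutually perpendicular trans pairs.
Systematic placement gives 4 geometric isomers: py mer (3 arrangements); py fac (chiral).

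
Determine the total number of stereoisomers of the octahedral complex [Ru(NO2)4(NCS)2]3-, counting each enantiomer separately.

2

The six octahedral sites form three mutually perpendicular trans pairs.
Systematic placement gives 2 geometric isomers: NCS trans; NCS cis.
Each arrangement has an internal mirror plane or centre of symmetry, so none is chiral.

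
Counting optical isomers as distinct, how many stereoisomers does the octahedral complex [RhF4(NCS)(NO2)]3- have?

In an octahedral complex each vertex has one trans partner and four cis neighbours.
Working through the distinct placements yields 2 geometric isomers: NCS and NO2 mutually trans; NCS and NO2 mutually cis.
Each arrangement has an internal mirror plane or centre of symmetry, so none is chiral.

2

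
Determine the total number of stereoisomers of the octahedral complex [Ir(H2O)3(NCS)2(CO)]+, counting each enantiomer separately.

In an octahedral complex each vertex has one trans partner and four cis neighbours.
The distinct arrangements are (3 in all): H2O mer, NCS trans; H2O fac, NCS cis; H2O mer, NCS cis.
Each arrangement has an internal mirror plane or centre of symmetry, so none is chiral.

3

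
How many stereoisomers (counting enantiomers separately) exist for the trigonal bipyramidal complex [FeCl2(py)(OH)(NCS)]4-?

10

A trigonal bipyramid has two axial and three equatorial sites, which are chemically inequivalent.
Placing the ligands in turn and identifying arrangements related by rotation or reflection leaves 7 distinct geometric isomers.
Of these, 3 lack any improper symmetry element and so occur as enantiomeric pairs, giving 7 + 3 = 10 stereoisomers in total.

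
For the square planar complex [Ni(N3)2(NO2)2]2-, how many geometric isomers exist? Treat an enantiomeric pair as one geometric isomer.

2

In a square planar complex each vertex has one trans partner and two cis neighbours.
There are 2 geometric isomers: N3 cis; N3 trans.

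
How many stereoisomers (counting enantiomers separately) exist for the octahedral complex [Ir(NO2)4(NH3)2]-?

2

In an octahedral complex each vertex has one trans partner and four cis neighbours.
The distinct arrangements are (2 in all): NH3 trans; NH3 cis.
Each arrangement has an internal mirror plane or centre of symmetry, so none is chiral.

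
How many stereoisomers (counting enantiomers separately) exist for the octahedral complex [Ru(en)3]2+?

An octahedron has six vertices in three trans pairs; every non-trans pair is cis.
Each en is bidentate and must span two cis positions.
Only one geometric arrangement is possible; it has no improper symmetry element, so it exists as a pair of enantiomers (2 stereoisomers).

2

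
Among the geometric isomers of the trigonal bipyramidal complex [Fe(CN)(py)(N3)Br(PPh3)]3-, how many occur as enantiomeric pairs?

10

A trigonal bipyramid has two axial and three equatorial sites, which are chemically inequivalent.
Placing the ligands in turn and identifying arrangements related by rotation or reflection leaves 10 distinct geometric isomers.
Of these, 10 lack any improper symmetry element and so occur as enantiomeric pairs, giving 10 + 10 = 20 stereoisomers in total.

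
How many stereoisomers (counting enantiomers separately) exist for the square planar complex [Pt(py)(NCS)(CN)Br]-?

3

A square has two trans pairs of vertices; adjacent vertices are cis.
There are 3 geometric isomers: (Br/NCS trans, CN/py trans); (Br/py trans, CN/NCS trans); (Br/CN trans, NCS/py trans).
Each arrangement has an internal mirror plane or centre of symmetry, so none is chiral.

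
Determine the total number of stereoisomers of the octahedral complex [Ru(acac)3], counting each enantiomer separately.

An octahedron has six vertices in three trans pairs; every non-trans pair is cis.
Each acac is bidentate and must span two cis positions.
Only one geometric arrangement is possible; it has no improper symmetry element, so it exists as a pair of enantiomers (2 stereoisomers).

2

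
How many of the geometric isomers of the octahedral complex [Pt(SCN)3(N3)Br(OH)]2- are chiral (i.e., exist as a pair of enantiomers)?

There are 4 geometric isomers: SCN mer (3 arrangements); SCN fac (chiral).
One of these lacks any improper symmetry element and so occurs as an enantiomeric pair, giving 4 + 1 = 5 stereoisomers in total.

1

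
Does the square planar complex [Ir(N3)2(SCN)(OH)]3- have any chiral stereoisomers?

no

In a square planar complex each vertex has one trans partner and two cis neighbours.
Working through the distinct placements yields 2 geometric isomers: N3 cis; N3 trans.
Each arrangement has an internal mirror plane or centre of symmetry, so none is chiral.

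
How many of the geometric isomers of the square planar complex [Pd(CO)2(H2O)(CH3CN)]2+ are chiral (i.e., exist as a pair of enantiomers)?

A square has two trans pairs of vertices; adjacent vertices are cis.
There are 2 geometric isomers: CO cis; CO trans.
Each arrangement has an internal mirror plane or centre of symmetry, so none is chiral.

0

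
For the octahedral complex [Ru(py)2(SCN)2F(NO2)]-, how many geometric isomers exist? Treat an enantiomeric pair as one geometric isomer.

In an octahedral complex each vertex has one trans partner and four cis neighbours.
There are 6 geometric isomers: py trans, SCN trans; py cis, SCN cis (3 arrangements, 2 chiral); py trans, SCN cis; py cis, SCN trans.

6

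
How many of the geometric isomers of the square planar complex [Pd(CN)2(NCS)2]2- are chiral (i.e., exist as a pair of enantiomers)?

A square has two trans pairs of vertices; adjacent vertices are cis.
Working through the distinct placements yields 2 geometric isomers: CN cis; CN trans.
Each arrangement has an internal mirror plane or centre of symmetry, so none is chiral.

0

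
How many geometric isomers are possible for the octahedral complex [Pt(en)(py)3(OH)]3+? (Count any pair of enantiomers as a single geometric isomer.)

2

Each en is bidentate and must span two cis positions.
The distinct arrangements are (2 in all): py mer; py fac.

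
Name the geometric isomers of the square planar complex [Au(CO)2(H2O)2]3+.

cis and trans

Working through the distinct placements yields 2 geometric isomers: CO cis; CO trans.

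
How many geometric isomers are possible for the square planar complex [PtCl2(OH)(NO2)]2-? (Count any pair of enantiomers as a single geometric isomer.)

2

In a square planar complex each vertex has one trans partner and two cis neighbours.
There are 2 geometric isomers: Cl cis; Cl trans.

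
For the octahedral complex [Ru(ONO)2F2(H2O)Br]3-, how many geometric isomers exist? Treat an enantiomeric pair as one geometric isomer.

6

An octahedron has six vertices in three trans pairs; every non-trans pair is cis.
Working through the distinct placements yields 6 geometric isomers: ONO trans, F cis; ONO cis, F cis (3 arrangements, 2 chiral); ONO trans, F trans; ONO cis, F trans.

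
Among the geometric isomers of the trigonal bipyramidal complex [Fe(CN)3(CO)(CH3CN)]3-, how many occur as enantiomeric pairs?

A trigonal bipyramid has two axial and three equatorial sites, which are chemically inequivalent.
The distinct arrangements are (4 in all): CO equatorial, CH3CN axial; CO axial, CH3CN axial; CO equatorial, CH3CN equatorial; CO axial, CH3CN equatorial.
Each arrangement has an internal mirror plane or centre of symmetry, so none is chiral.

0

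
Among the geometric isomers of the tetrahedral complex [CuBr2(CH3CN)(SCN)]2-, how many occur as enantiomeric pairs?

0

In a tetrahedral complex all four positions are equivalent and every pair of ligands is adjacent — there is no cis/trans distinction.
Only one geometric arrangement is possible.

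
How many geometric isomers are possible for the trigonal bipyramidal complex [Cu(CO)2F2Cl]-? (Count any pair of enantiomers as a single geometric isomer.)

5

A trigonal bipyramid has two axial and three equatorial sites, which are chemically inequivalent.
Exhaustive case analysis gives 5 geometric isomers.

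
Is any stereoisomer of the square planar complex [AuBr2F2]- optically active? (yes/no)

A square has two trans pairs of vertices; adjacent vertices are cis.
The distinct arrangements are (2 in all): Br cis; Br trans.
Each arrangement has an internal mirror plane or centre of symmetry, so none is chiral.

no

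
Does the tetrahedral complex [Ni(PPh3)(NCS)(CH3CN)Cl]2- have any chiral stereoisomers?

In a tetrahedral complex all four positions are equivalent and every pair of ligands is adjacent — there is no cis/trans distinction.
Only one geometric arrangement is possible; it has no improper symmetry element, so it exists as a pair of enantiomers (2 stereoisomers).

yes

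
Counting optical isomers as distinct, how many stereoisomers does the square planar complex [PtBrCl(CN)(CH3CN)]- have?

A square has two trans pairs of vertices; adjacent vertices are cis.
Working through the distinct placements yields 3 geometric isomers: (Br/CN trans, CH3CN/Cl trans); (Br/Cl trans, CH3CN/CN trans); (Br/CH3CN trans, CN/Cl trans).
Each arrangement has an internal mirror plane or centre of symmetry, so none is chiral.

3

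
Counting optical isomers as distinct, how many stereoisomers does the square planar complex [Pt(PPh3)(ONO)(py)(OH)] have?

In a square planar complex each vertex has one trans partner and two cis neighbours.
There are 3 geometric isomers: (OH/PPh3 trans, ONO/py trans); (OH/py trans, ONO/PPh3 trans); (OH/ONO trans, PPh3/py trans).
Each arrangement has an internal mirror plane or centre of symmetry, so none is chiral.

3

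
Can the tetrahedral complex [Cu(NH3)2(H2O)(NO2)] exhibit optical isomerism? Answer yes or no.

no

All four vertices of a tetrahedron are equivalent and mutually adjacent, so cis/trans isomerism cannot arise.
Only one geometric arrangement is possible.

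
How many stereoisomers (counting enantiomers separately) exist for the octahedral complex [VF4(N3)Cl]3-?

Working through the distinct placements yields 2 geometric isomers: N3 and Cl mutually cis; N3 and Cl mutually trans.
Each arrangement has an internal mirror plane or centre of symmetry, so none is chiral.

2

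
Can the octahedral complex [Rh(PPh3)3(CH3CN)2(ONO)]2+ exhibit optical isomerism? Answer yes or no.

The six octahedral sites form three mutually perpendicular trans pairs.
There are 3 geometric isomers: PPh3 mer, CH3CN trans; PPh3 mer, CH3CN cis; PPh3 fac, CH3CN cis.
Each arrangement has an internal mirror plane or centre of symmetry, so none is chiral.

no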